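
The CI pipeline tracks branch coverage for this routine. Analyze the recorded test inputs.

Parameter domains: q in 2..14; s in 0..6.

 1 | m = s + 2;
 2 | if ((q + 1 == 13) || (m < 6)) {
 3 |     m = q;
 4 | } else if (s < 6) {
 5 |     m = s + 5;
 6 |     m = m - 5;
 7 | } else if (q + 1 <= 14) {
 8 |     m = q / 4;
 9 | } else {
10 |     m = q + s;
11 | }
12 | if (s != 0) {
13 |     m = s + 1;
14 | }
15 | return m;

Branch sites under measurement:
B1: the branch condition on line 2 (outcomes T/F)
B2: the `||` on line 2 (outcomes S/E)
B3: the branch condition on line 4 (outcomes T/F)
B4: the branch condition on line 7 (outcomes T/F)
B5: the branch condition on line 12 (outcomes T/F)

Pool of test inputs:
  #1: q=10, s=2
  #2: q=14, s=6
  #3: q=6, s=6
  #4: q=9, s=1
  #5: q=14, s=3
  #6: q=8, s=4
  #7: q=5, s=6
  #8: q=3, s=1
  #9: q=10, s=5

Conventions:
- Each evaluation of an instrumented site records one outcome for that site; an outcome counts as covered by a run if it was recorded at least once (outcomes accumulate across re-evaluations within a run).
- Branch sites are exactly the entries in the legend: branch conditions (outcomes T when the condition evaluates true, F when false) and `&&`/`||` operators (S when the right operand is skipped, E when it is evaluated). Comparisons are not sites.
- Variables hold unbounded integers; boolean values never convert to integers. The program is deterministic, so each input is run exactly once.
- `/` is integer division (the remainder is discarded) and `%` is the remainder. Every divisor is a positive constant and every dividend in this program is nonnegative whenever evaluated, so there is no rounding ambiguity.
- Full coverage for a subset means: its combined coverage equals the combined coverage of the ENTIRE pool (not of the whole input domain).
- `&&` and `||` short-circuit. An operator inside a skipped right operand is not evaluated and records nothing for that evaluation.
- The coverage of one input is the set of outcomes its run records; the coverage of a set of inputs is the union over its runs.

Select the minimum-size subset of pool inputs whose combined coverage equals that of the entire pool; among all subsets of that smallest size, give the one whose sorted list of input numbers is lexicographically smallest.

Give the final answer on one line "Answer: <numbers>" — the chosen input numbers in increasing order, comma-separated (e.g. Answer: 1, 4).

input #1, q=10, s=2: events B2->E, B1->T, B5->T; outcomes B1=T, B2=E, B5=T
input #2, q=14, s=6: events B2->E, B1->F, B3->F, B4->F, B5->T; outcomes B1=F, B2=E, B3=F, B4=F, B5=T
input #3, q=6, s=6: events B2->E, B1->F, B3->F, B4->T, B5->T; outcomes B1=F, B2=E, B3=F, B4=T, B5=T
input #4, q=9, s=1: events B2->E, B1->T, B5->T; outcomes B1=T, B2=E, B5=T
input #5, q=14, s=3: events B2->E, B1->T, B5->T; outcomes B1=T, B2=E, B5=T
input #6, q=8, s=4: events B2->E, B1->F, B3->T, B5->T; outcomes B1=F, B2=E, B3=T, B5=T
input #7, q=5, s=6: events B2->E, B1->F, B3->F, B4->T, B5->T; outcomes B1=F, B2=E, B3=F, B4=T, B5=T
input #8, q=3, s=1: events B2->E, B1->T, B5->T; outcomes B1=T, B2=E, B5=T
input #9, q=10, s=5: events B2->E, B1->F, B3->T, B5->T; outcomes B1=F, B2=E, B3=T, B5=T
together the pool reaches 8 outcomes: B1=T, B1=F, B2=E, B3=T, B3=F, B4=T, B4=F, B5=T
no size-1 subset reaches all 8 outcomes (best union: 5/8)
no size-2 subset reaches all 8 outcomes (best union: 6/8)
no size-3 subset reaches all 8 outcomes (best union: 7/8)
the canonical winner is {1, 2, 3, 6}: size 4, full 8-outcome coverage, earliest index list among size-4 covers

Answer: 1, 2, 3, 6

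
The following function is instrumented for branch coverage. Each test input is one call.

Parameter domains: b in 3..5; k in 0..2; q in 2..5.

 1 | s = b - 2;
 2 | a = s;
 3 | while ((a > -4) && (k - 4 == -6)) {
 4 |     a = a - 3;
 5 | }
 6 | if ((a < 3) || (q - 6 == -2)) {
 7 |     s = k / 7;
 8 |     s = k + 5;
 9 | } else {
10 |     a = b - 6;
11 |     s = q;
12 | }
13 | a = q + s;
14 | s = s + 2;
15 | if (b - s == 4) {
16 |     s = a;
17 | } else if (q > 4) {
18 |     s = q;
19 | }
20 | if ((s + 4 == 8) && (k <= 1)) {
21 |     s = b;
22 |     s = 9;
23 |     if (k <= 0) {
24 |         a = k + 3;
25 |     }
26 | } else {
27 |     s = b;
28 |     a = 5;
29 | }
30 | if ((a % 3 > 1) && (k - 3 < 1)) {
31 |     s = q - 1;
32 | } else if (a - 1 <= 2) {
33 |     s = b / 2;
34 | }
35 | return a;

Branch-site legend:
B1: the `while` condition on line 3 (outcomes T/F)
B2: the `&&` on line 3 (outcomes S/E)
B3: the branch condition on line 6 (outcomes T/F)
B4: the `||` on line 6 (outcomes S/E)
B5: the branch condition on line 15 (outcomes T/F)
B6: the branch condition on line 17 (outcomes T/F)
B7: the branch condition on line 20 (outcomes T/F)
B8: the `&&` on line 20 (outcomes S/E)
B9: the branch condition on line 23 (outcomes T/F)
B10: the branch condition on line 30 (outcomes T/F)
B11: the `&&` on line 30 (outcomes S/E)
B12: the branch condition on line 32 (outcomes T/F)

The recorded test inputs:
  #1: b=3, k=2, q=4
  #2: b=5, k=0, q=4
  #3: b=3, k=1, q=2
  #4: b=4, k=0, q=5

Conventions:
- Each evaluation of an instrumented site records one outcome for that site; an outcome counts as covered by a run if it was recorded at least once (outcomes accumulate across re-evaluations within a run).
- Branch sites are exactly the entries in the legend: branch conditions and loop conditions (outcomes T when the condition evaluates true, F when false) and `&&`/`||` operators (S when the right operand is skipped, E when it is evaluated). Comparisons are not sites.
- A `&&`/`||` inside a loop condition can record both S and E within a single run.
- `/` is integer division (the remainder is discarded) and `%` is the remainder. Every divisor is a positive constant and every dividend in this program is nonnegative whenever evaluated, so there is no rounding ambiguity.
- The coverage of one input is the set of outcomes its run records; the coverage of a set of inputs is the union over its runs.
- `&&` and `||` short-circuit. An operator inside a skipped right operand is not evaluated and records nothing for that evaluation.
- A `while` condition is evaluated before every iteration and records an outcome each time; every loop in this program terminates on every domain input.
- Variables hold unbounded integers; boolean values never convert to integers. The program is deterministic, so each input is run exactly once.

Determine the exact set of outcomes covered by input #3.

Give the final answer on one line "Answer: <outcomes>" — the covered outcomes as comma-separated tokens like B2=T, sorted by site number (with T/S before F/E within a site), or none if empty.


Event log for input #3 (b=3, k=1, q=2):
  B2->E, B1->F, B4->S, B3->T, B5->F, B6->F, B8->S, B7->F, B11->E, B10->T
collecting distinct outcomes: B1=F, B2=E, B3=T, B4=S, B5=F, B6=F, B7=F, B8=S, B10=T, B11=E
Answer: B1=F, B2=E, B3=T, B4=S, B5=F, B6=F, B7=F, B8=S, B10=T, B11=E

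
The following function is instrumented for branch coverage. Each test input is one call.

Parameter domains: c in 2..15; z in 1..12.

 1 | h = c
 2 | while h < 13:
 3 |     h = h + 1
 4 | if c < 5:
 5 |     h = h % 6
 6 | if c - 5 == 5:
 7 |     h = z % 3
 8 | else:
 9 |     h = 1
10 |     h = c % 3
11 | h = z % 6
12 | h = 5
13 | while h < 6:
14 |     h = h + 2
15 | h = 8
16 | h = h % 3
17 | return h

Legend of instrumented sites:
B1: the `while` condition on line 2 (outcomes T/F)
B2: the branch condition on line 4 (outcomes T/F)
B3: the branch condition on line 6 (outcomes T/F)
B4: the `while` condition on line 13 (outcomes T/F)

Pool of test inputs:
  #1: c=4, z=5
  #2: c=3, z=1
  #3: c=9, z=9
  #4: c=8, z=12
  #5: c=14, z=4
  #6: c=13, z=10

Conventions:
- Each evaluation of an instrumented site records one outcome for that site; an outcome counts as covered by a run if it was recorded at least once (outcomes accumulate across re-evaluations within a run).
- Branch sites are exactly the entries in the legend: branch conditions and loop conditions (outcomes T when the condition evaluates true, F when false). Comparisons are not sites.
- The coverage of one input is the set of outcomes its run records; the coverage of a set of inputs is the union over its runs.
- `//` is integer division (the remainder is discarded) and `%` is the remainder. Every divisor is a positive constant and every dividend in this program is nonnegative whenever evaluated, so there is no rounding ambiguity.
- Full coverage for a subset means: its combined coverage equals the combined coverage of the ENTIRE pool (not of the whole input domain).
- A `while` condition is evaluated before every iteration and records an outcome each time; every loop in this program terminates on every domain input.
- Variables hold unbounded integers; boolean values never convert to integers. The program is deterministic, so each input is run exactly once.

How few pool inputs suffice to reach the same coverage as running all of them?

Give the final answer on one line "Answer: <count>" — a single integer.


input #1, c=4, z=5: outcomes B1=T, B1=F, B2=T, B3=F, B4=T, B4=F
input #2, c=3, z=1: outcomes B1=T, B1=F, B2=T, B3=F, B4=T, B4=F
input #3, c=9, z=9: outcomes B1=T, B1=F, B2=F, B3=F, B4=T, B4=F
input #4, c=8, z=12: outcomes B1=T, B1=F, B2=F, B3=F, B4=T, B4=F
input #5, c=14, z=4: outcomes B1=F, B2=F, B3=F, B4=T, B4=F
input #6, c=13, z=10: outcomes B1=F, B2=F, B3=F, B4=T, B4=F
together the pool reaches 7 outcomes: B1=T, B1=F, B2=T, B2=F, B3=F, B4=T, B4=F
size 1 is not enough: best union over all size-1 subsets is 6/7
at size 2, {1, 3} reaches all 7 outcomes; every lexicographically earlier size-2 subset fails
Answer: 2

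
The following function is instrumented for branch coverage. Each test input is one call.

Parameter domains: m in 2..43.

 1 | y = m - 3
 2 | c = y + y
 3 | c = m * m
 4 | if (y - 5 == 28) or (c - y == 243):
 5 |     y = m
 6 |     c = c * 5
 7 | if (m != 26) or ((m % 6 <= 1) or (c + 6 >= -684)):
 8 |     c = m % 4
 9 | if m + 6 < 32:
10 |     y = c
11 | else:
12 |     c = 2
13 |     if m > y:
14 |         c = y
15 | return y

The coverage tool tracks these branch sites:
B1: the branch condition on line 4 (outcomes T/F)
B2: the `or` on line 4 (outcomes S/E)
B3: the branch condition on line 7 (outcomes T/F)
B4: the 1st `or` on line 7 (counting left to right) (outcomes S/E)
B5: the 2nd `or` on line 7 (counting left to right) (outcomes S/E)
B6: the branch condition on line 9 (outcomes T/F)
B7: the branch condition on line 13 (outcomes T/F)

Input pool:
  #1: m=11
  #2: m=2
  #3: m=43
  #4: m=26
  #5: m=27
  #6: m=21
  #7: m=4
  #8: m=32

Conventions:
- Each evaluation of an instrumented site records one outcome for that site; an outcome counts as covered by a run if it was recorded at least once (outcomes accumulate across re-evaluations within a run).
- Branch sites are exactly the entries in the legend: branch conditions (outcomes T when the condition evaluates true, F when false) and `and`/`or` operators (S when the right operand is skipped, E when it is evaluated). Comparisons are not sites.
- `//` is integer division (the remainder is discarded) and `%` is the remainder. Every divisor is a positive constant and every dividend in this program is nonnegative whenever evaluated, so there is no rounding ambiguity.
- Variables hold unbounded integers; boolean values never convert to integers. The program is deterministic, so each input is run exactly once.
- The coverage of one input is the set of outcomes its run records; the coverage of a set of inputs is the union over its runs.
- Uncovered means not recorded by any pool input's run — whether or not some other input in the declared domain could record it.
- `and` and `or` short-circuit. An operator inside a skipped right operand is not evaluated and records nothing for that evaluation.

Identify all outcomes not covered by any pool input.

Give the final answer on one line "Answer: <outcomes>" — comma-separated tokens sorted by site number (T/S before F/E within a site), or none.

input #1 (m=11): events B2->E, B1->F, B4->S, B3->T, B6->T; covers B1=F, B2=E, B3=T, B4=S, B6=T
input #2 (m=2): events B2->E, B1->F, B4->S, B3->T, B6->T; covers B1=F, B2=E, B3=T, B4=S, B6=T
input #3 (m=43): events B2->E, B1->F, B4->S, B3->T, B6->F, B7->T; covers B1=F, B2=E, B3=T, B4=S, B6=F, B7=T
input #4 (m=26): events B2->E, B1->F, B4->E, B5->E, B3->T, B6->F, B7->T; covers B1=F, B2=E, B3=T, B4=E, B5=E, B6=F, B7=T
input #5 (m=27): events B2->E, B1->F, B4->S, B3->T, B6->F, B7->T; covers B1=F, B2=E, B3=T, B4=S, B6=F, B7=T
input #6 (m=21): events B2->E, B1->F, B4->S, B3->T, B6->T; covers B1=F, B2=E, B3=T, B4=S, B6=T
input #7 (m=4): events B2->E, B1->F, B4->S, B3->T, B6->T; covers B1=F, B2=E, B3=T, B4=S, B6=T
input #8 (m=32): events B2->E, B1->F, B4->S, B3->T, B6->F, B7->T; covers B1=F, B2=E, B3=T, B4=S, B6=F, B7=T
union over the pool: B1=F, B2=E, B3=T, B4=S, B4=E, B5=E, B6=T, B6=F, B7=T
uncovered (5 of 14): B1=T, B2=S, B3=F, B5=S, B7=F

Answer: B1=T, B2=S, B3=F, B5=S, B7=F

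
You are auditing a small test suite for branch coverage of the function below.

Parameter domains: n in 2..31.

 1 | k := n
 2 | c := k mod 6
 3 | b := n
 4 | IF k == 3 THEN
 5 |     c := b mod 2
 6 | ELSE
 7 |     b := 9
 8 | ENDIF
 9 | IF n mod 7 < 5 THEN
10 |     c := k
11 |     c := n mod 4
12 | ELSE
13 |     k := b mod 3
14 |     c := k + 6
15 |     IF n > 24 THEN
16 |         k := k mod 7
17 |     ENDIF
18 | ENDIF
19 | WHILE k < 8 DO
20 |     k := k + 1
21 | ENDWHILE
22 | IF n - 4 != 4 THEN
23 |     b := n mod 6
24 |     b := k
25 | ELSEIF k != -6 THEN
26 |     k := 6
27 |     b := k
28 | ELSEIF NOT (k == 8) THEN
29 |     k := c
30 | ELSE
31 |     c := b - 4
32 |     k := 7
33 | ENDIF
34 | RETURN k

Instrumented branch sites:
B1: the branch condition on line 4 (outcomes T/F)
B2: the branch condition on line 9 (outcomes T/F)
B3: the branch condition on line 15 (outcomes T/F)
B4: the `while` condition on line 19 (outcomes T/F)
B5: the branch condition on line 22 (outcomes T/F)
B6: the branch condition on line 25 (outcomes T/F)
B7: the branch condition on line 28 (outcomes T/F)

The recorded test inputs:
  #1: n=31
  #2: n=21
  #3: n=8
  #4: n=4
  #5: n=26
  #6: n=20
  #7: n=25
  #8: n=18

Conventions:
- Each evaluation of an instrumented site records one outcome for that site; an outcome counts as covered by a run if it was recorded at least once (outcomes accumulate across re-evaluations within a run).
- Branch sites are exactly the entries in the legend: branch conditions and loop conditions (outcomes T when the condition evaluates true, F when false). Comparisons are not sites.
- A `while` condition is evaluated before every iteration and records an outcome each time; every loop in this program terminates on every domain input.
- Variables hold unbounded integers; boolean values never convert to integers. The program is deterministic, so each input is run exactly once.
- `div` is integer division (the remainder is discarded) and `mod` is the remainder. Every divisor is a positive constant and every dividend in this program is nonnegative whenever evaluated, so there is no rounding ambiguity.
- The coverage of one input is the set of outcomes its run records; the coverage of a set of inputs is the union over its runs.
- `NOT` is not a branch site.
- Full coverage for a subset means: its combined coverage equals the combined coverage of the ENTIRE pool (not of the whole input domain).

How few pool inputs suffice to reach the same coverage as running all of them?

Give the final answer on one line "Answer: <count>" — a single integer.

input #1 (n=31): covers B1=F, B2=T, B4=F, B5=T
input #2 (n=21): covers B1=F, B2=T, B4=F, B5=T
input #3 (n=8): covers B1=F, B2=T, B4=F, B5=F, B6=T
input #4 (n=4): covers B1=F, B2=T, B4=T, B4=F, B5=T
input #5 (n=26): covers B1=F, B2=F, B3=T, B4=T, B4=F, B5=T
input #6 (n=20): covers B1=F, B2=F, B3=F, B4=T, B4=F, B5=T
input #7 (n=25): covers B1=F, B2=T, B4=F, B5=T
input #8 (n=18): covers B1=F, B2=T, B4=F, B5=T
union over all inputs: B1=F, B2=T, B2=F, B3=T, B3=F, B4=T, B4=F, B5=T, B5=F, B6=T (10 outcomes)
every size-1 subset falls short of the 10 outcomes (best: 6/10)
every size-2 subset falls short of the 10 outcomes (best: 9/10)
the canonical winner is {3, 5, 6}: size 3, full 10-outcome coverage, earliest index list among size-3 covers

Answer: 3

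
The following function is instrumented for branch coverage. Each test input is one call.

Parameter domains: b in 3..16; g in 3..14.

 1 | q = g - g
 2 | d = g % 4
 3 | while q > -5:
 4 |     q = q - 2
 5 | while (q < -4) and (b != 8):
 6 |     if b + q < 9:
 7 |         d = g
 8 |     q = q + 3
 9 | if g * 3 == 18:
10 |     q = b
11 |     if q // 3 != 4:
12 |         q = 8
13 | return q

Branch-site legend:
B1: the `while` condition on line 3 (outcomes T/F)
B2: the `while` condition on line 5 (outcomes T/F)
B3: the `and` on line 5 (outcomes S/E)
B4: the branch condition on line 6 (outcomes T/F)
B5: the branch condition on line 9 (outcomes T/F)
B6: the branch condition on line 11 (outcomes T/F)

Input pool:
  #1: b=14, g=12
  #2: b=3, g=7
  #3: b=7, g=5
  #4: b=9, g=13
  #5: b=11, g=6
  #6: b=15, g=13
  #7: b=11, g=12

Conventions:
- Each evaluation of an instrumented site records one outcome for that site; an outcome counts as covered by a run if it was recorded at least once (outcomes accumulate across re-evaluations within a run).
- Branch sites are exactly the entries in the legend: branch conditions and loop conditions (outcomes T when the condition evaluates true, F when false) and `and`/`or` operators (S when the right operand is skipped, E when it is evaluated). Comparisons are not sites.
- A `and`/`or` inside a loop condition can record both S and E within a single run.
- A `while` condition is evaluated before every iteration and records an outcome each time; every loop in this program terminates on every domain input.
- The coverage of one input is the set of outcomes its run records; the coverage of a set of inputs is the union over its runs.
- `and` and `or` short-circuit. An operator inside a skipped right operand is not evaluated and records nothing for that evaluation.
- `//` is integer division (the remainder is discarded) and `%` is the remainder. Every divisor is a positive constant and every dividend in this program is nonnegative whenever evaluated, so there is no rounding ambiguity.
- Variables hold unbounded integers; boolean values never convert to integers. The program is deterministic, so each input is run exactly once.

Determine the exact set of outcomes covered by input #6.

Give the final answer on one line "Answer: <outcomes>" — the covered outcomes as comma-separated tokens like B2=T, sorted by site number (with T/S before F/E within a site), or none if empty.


Simulating input #6 (b=15, g=13) step by step:
  B1->T, B1->T, B1->T, B1->F, B3->E, B2->T, B4->F, B3->S, B2->F, B5->F
distinct outcomes covered: B1=T, B1=F, B2=T, B2=F, B3=S, B3=E, B4=F, B5=F
Answer: B1=T, B1=F, B2=T, B2=F, B3=S, B3=E, B4=F, B5=F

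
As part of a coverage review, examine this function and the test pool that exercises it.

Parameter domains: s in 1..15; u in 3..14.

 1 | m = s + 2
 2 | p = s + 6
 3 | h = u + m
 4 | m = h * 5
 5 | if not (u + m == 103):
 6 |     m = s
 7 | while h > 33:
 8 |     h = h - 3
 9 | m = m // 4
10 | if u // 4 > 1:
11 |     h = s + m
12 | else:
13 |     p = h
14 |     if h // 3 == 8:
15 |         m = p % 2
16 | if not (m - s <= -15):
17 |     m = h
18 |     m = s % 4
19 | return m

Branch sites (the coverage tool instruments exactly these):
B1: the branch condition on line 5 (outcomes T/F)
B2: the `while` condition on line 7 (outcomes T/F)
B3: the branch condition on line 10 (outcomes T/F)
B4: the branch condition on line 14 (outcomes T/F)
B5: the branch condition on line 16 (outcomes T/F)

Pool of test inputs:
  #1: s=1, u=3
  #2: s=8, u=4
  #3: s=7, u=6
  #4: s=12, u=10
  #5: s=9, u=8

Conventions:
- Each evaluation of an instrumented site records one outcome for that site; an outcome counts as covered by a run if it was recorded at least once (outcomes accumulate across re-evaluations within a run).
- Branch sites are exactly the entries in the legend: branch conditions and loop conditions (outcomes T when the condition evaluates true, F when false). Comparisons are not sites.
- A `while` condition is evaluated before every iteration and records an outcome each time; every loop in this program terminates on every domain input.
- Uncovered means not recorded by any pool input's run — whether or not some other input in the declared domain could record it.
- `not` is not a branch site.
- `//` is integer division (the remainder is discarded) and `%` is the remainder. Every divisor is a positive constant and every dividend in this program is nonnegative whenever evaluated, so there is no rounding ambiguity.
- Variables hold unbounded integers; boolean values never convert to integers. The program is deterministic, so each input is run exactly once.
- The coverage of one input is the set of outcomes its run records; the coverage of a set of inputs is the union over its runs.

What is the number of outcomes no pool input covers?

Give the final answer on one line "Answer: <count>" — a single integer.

input #1, s=1, u=3: events B1->T, B2->F, B3->F, B4->F, B5->T; outcomes B1=T, B2=F, B3=F, B4=F, B5=T
input #2, s=8, u=4: events B1->T, B2->F, B3->F, B4->F, B5->T; outcomes B1=T, B2=F, B3=F, B4=F, B5=T
input #3, s=7, u=6: events B1->T, B2->F, B3->F, B4->F, B5->T; outcomes B1=T, B2=F, B3=F, B4=F, B5=T
input #4, s=12, u=10: events B1->T, B2->F, B3->T, B5->T; outcomes B1=T, B2=F, B3=T, B5=T
input #5, s=9, u=8: events B1->F, B2->F, B3->T, B5->T; outcomes B1=F, B2=F, B3=T, B5=T
union over the pool: B1=T, B1=F, B2=F, B3=T, B3=F, B4=F, B5=T
uncovered (3 of 10): B2=T, B4=T, B5=F

Answer: 3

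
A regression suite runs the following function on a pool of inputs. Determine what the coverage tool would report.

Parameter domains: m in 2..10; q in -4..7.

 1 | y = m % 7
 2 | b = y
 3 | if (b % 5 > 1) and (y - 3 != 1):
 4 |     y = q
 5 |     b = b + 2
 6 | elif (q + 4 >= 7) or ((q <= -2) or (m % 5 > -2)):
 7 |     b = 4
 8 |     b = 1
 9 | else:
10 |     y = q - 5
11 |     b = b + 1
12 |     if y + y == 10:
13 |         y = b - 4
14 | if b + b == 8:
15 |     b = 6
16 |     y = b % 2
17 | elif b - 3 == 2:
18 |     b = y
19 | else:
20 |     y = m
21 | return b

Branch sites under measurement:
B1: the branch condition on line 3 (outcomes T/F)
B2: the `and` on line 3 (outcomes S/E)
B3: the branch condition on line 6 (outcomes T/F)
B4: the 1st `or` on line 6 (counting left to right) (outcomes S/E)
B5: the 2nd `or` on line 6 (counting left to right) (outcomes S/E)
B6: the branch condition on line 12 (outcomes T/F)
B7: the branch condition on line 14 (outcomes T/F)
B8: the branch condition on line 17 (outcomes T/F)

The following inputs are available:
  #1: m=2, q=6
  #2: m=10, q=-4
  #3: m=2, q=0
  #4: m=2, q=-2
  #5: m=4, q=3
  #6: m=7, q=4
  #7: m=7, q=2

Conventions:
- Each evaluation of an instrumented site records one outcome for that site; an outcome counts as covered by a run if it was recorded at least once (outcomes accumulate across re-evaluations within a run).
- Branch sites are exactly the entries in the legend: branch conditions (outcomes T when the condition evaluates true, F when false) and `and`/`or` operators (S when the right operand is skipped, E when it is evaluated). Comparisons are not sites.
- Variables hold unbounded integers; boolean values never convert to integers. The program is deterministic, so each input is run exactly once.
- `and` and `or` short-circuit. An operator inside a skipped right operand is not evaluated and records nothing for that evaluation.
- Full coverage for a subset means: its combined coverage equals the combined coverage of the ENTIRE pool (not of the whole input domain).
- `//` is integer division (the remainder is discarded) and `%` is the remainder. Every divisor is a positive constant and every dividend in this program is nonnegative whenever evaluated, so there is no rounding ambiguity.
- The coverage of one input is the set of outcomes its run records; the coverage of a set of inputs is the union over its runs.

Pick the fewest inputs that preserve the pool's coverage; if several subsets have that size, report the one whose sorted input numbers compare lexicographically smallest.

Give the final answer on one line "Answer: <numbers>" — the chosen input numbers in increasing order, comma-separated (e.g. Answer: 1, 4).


run #1 (m=2, q=6) records B1=T, B2=E, B7=T
run #2 (m=10, q=-4) records B1=T, B2=E, B7=F, B8=T
run #3 (m=2, q=0) records B1=T, B2=E, B7=T
run #4 (m=2, q=-2) records B1=T, B2=E, B7=T
run #5 (m=4, q=3) records B1=F, B2=E, B3=T, B4=S, B7=F, B8=F
run #6 (m=7, q=4) records B1=F, B2=S, B3=T, B4=S, B7=F, B8=F
run #7 (m=7, q=2) records B1=F, B2=S, B3=T, B4=E, B5=E, B7=F, B8=F
the full pool covers 12 outcomes: B1=T, B1=F, B2=S, B2=E, B3=T, B4=S, B4=E, B5=E, B7=T, B7=F, B8=T, B8=F
no size-1 subset reaches all 12 outcomes (best union: 7/12)
no size-2 subset reaches all 12 outcomes (best union: 10/12)
no size-3 subset reaches all 12 outcomes (best union: 11/12)
at size 4, {1, 2, 5, 7} reaches all 12 outcomes; every lexicographically earlier size-4 subset fails
Answer: 1, 2, 5, 7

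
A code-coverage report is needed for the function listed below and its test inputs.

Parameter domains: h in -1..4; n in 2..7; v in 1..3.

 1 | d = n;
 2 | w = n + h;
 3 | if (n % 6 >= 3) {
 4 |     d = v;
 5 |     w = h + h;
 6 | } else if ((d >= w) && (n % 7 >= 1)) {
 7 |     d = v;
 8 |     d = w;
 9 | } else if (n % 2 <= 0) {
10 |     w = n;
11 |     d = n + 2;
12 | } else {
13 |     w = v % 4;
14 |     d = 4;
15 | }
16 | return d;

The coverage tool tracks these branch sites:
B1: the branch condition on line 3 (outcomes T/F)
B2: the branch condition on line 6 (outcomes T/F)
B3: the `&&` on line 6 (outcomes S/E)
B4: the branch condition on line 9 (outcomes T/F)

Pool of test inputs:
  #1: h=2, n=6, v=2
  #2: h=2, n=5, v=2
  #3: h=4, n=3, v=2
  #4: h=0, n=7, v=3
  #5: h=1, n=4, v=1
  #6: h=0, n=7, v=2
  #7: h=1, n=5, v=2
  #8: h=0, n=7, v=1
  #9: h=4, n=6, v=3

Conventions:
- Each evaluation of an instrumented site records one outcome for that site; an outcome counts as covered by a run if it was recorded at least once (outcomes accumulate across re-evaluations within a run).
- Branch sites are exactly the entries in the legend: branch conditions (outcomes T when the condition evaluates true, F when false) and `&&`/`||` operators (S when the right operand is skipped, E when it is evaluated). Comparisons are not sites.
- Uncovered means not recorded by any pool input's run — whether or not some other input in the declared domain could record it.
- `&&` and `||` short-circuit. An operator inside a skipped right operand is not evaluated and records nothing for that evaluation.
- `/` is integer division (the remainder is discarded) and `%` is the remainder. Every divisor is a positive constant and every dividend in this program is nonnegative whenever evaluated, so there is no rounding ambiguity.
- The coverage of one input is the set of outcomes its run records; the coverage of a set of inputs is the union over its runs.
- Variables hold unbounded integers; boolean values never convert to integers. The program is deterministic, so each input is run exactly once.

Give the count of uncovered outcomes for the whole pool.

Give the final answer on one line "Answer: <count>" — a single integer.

run #1 (h=2, n=6, v=2) runs B1->F, B3->S, B2->F, B4->T; records B1=F, B2=F, B3=S, B4=T
run #2 (h=2, n=5, v=2) runs B1->T; records B1=T
run #3 (h=4, n=3, v=2) runs B1->T; records B1=T
run #4 (h=0, n=7, v=3) runs B1->F, B3->E, B2->F, B4->F; records B1=F, B2=F, B3=E, B4=F
run #5 (h=1, n=4, v=1) runs B1->T; records B1=T
run #6 (h=0, n=7, v=2) runs B1->F, B3->E, B2->F, B4->F; records B1=F, B2=F, B3=E, B4=F
run #7 (h=1, n=5, v=2) runs B1->T; records B1=T
run #8 (h=0, n=7, v=1) runs B1->F, B3->E, B2->F, B4->F; records B1=F, B2=F, B3=E, B4=F
run #9 (h=4, n=6, v=3) runs B1->F, B3->S, B2->F, B4->T; records B1=F, B2=F, B3=S, B4=T
union over the pool: B1=T, B1=F, B2=F, B3=S, B3=E, B4=T, B4=F
uncovered (1 of 8): B2=T

Answer: 1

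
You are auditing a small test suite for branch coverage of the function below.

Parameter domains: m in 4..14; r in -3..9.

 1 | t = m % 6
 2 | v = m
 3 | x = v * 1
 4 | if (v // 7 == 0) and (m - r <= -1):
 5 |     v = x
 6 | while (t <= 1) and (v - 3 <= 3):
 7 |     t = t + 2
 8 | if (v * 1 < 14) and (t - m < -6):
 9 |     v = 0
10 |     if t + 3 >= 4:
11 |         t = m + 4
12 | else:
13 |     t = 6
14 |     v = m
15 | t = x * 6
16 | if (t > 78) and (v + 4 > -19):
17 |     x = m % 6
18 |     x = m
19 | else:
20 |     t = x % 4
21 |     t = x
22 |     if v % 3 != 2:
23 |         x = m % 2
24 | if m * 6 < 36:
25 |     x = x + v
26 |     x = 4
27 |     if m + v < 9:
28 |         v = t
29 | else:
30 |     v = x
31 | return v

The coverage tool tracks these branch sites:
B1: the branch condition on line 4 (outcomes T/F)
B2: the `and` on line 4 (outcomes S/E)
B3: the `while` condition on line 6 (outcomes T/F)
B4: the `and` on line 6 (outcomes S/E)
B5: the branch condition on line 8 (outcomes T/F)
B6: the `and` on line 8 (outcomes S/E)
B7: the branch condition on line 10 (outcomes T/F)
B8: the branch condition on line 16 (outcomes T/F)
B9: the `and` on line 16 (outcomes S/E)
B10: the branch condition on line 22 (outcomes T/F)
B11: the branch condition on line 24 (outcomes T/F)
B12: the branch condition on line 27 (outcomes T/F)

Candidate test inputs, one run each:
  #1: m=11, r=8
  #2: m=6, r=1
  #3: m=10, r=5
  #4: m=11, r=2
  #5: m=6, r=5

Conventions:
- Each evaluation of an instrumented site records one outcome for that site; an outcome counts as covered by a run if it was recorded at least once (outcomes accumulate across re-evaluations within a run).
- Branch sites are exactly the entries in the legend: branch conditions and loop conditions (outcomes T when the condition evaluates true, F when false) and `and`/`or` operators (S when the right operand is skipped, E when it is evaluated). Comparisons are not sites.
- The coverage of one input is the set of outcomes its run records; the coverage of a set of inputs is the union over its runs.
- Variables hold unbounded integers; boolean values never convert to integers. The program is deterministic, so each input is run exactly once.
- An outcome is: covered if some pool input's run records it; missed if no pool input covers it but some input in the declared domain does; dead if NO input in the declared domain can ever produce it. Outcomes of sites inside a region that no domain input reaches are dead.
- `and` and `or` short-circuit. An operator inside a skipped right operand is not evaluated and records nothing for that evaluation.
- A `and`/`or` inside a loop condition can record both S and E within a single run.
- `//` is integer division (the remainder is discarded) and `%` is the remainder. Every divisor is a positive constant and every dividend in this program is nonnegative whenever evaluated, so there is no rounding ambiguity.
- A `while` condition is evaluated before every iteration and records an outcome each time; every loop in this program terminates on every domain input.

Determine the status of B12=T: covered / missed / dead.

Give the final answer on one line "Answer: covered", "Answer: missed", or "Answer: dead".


no pool input records B12=T
but domain input (m=4, r=-3) does record it -> reachable, so missed
Answer: missed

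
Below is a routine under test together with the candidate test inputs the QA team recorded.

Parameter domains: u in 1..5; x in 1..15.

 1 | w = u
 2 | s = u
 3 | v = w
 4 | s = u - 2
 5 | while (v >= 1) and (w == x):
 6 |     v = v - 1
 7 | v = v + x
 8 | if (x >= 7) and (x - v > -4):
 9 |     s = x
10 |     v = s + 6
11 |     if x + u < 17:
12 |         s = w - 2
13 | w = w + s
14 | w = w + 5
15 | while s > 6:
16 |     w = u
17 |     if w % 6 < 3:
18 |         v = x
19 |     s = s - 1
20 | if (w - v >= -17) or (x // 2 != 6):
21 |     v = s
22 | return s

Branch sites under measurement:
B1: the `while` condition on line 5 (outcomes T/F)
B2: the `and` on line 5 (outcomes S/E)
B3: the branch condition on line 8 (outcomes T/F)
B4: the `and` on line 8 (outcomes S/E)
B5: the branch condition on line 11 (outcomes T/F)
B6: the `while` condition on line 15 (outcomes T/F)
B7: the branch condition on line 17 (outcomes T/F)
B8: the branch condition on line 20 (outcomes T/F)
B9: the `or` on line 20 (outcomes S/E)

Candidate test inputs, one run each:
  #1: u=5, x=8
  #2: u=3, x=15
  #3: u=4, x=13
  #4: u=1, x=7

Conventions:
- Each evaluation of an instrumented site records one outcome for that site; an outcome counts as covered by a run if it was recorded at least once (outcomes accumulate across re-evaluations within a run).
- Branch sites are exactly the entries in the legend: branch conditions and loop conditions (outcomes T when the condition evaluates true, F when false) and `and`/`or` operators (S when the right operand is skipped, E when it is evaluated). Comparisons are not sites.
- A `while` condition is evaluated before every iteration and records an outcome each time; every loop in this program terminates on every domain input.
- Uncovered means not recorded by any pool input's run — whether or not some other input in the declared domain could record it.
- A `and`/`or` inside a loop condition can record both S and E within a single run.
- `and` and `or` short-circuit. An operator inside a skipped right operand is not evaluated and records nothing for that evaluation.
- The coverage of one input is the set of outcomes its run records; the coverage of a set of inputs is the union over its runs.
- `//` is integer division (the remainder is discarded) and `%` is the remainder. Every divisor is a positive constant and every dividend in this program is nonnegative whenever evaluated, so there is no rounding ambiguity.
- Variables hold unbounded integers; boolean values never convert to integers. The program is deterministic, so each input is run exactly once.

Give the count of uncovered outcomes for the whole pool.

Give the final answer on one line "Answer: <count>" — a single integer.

run #1 (u=5, x=8) runs B2->E, B1->F, B4->E, B3->F, B6->F, B9->S, B8->T; records B1=F, B2=E, B3=F, B4=E, B6=F, B8=T, B9=S
run #2 (u=3, x=15) runs B2->E, B1->F, B4->E, B3->T, B5->F, B6->T, B7->F, B6->T, B7->F, B6->T, B7->F, B6->T, B7->F, B6->T, ...; records B1=F, B2=E, B3=T, B4=E, B5=F, B6=T, B6=F, B7=F, B8=T, B9=E
run #3 (u=4, x=13) runs B2->E, B1->F, B4->E, B3->F, B6->F, B9->S, B8->T; records B1=F, B2=E, B3=F, B4=E, B6=F, B8=T, B9=S
run #4 (u=1, x=7) runs B2->E, B1->F, B4->E, B3->T, B5->T, B6->F, B9->S, B8->T; records B1=F, B2=E, B3=T, B4=E, B5=T, B6=F, B8=T, B9=S
union over the pool: B1=F, B2=E, B3=T, B3=F, B4=E, B5=T, B5=F, B6=T, B6=F, B7=F, B8=T, B9=S, B9=E
uncovered (5 of 18): B1=T, B2=S, B4=S, B7=T, B8=F

Answer: 5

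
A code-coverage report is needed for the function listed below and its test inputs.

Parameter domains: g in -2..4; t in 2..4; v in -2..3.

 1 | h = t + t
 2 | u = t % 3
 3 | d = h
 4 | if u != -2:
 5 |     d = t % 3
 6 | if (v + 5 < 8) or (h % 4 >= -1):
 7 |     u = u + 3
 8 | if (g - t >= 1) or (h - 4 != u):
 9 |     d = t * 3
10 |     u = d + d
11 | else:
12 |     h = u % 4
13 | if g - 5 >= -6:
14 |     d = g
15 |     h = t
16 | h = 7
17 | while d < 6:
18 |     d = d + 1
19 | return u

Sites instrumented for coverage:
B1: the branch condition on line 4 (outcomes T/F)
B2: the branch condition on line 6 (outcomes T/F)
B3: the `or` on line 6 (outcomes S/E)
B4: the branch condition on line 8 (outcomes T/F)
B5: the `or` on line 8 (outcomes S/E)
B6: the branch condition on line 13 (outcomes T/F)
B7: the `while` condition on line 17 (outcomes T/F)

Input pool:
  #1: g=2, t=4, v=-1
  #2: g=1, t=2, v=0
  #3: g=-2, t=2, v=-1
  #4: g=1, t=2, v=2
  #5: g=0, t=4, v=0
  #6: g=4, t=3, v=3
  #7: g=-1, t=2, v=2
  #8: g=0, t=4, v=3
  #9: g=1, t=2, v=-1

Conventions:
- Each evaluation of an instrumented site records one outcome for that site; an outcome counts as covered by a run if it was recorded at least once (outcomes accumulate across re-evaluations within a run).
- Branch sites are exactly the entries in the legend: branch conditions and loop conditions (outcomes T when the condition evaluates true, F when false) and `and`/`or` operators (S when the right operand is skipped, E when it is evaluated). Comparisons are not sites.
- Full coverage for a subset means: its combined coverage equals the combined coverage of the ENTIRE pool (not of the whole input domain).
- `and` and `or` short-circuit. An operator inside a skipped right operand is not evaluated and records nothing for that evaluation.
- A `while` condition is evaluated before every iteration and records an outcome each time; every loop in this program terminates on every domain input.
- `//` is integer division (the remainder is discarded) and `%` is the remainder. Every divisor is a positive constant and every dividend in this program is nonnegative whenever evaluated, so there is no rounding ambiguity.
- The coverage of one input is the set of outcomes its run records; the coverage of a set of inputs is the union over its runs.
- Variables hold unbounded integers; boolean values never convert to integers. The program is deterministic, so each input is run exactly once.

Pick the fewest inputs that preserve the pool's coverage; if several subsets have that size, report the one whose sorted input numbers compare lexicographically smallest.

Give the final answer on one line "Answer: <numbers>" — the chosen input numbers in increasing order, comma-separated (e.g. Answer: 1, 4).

input #1, g=2, t=4, v=-1: events B1->T, B3->S, B2->T, B5->E, B4->F, B6->T, B7->T, B7->T, B7->T, B7->T, B7->F; outcomes B1=T, B2=T, B3=S, B4=F, B5=E, B6=T, B7=T, B7=F
input #2, g=1, t=2, v=0: events B1->T, B3->S, B2->T, B5->E, B4->T, B6->T, B7->T, B7->T, B7->T, B7->T, B7->T, B7->F; outcomes B1=T, B2=T, B3=S, B4=T, B5=E, B6=T, B7=T, B7=F
input #3, g=-2, t=2, v=-1: events B1->T, B3->S, B2->T, B5->E, B4->T, B6->F, B7->F; outcomes B1=T, B2=T, B3=S, B4=T, B5=E, B6=F, B7=F
input #4, g=1, t=2, v=2: events B1->T, B3->S, B2->T, B5->E, B4->T, B6->T, B7->T, B7->T, B7->T, B7->T, B7->T, B7->F; outcomes B1=T, B2=T, B3=S, B4=T, B5=E, B6=T, B7=T, B7=F
input #5, g=0, t=4, v=0: events B1->T, B3->S, B2->T, B5->E, B4->F, B6->T, B7->T, B7->T, B7->T, B7->T, B7->T, B7->T, B7->F; outcomes B1=T, B2=T, B3=S, B4=F, B5=E, B6=T, B7=T, B7=F
input #6, g=4, t=3, v=3: events B1->T, B3->E, B2->T, B5->S, B4->T, B6->T, B7->T, B7->T, B7->F; outcomes B1=T, B2=T, B3=E, B4=T, B5=S, B6=T, B7=T, B7=F
input #7, g=-1, t=2, v=2: events B1->T, B3->S, B2->T, B5->E, B4->T, B6->T, B7->T, B7->T, B7->T, B7->T, B7->T, B7->T, B7->T, B7->F; outcomes B1=T, B2=T, B3=S, B4=T, B5=E, B6=T, B7=T, B7=F
input #8, g=0, t=4, v=3: events B1->T, B3->E, B2->T, B5->E, B4->F, B6->T, B7->T, B7->T, B7->T, B7->T, B7->T, B7->T, B7->F; outcomes B1=T, B2=T, B3=E, B4=F, B5=E, B6=T, B7=T, B7=F
input #9, g=1, t=2, v=-1: events B1->T, B3->S, B2->T, B5->E, B4->T, B6->T, B7->T, B7->T, B7->T, B7->T, B7->T, B7->F; outcomes B1=T, B2=T, B3=S, B4=T, B5=E, B6=T, B7=T, B7=F
pool-wide coverage (12 outcomes): B1=T, B2=T, B3=S, B3=E, B4=T, B4=F, B5=S, B5=E, B6=T, B6=F, B7=T, B7=F
every size-1 subset falls short of the 12 outcomes (best: 8/12)
every size-2 subset falls short of the 12 outcomes (best: 11/12)
the canonical winner is {1, 3, 6}: size 3, full 12-outcome coverage, earliest index list among size-3 covers

Answer: 1, 3, 6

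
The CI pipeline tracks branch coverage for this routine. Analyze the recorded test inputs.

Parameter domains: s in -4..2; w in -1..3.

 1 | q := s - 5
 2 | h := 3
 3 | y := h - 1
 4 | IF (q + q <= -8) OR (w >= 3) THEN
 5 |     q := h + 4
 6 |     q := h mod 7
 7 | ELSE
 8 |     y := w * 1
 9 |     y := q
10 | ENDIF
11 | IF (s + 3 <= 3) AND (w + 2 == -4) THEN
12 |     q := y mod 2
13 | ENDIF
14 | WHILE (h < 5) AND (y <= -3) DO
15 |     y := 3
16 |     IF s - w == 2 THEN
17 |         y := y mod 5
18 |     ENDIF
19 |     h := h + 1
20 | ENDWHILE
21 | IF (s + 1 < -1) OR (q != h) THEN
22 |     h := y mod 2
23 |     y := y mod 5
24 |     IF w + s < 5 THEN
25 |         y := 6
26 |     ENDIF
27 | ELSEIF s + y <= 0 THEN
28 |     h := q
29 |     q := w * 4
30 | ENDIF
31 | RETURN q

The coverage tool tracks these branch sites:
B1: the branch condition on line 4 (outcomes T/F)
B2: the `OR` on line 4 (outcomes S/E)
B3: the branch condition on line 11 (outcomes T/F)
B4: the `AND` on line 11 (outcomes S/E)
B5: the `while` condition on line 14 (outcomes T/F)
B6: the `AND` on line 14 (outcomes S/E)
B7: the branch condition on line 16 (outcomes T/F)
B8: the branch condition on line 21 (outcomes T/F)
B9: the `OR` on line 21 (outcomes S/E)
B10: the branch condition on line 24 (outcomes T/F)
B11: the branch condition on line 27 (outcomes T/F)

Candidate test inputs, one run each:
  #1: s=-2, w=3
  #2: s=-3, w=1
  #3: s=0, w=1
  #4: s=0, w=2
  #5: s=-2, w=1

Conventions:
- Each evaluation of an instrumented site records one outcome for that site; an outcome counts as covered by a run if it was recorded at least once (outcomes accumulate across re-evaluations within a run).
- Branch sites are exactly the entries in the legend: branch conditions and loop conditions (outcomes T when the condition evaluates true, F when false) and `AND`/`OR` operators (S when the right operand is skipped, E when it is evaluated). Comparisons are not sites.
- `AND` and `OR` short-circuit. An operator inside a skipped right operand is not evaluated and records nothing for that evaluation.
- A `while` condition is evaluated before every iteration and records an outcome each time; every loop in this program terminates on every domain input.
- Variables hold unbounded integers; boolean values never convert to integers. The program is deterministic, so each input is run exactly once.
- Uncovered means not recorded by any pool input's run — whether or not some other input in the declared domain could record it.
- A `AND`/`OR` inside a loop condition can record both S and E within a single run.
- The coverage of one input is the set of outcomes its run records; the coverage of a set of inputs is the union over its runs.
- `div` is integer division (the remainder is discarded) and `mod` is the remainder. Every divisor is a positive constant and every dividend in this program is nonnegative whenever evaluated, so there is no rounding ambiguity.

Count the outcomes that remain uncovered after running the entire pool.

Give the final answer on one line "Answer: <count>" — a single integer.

run #1 (s=-2, w=3) runs B2->S, B1->T, B4->E, B3->F, B6->E, B5->F, B9->E, B8->F, B11->T; records B1=T, B2=S, B3=F, B4=E, B5=F, B6=E, B8=F, B9=E, B11=T
run #2 (s=-3, w=1) runs B2->S, B1->T, B4->E, B3->F, B6->E, B5->F, B9->S, B8->T, B10->T; records B1=T, B2=S, B3=F, B4=E, B5=F, B6=E, B8=T, B9=S, B10=T
run #3 (s=0, w=1) runs B2->S, B1->T, B4->E, B3->F, B6->E, B5->F, B9->E, B8->F, B11->F; records B1=T, B2=S, B3=F, B4=E, B5=F, B6=E, B8=F, B9=E, B11=F
run #4 (s=0, w=2) runs B2->S, B1->T, B4->E, B3->F, B6->E, B5->F, B9->E, B8->F, B11->F; records B1=T, B2=S, B3=F, B4=E, B5=F, B6=E, B8=F, B9=E, B11=F
run #5 (s=-2, w=1) runs B2->S, B1->T, B4->E, B3->F, B6->E, B5->F, B9->E, B8->F, B11->T; records B1=T, B2=S, B3=F, B4=E, B5=F, B6=E, B8=F, B9=E, B11=T
union over the pool: B1=T, B2=S, B3=F, B4=E, B5=F, B6=E, B8=T, B8=F, B9=S, B9=E, B10=T, B11=T, B11=F
uncovered (9 of 22): B1=F, B2=E, B3=T, B4=S, B5=T, B6=S, B7=T, B7=F, B10=F

Answer: 9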